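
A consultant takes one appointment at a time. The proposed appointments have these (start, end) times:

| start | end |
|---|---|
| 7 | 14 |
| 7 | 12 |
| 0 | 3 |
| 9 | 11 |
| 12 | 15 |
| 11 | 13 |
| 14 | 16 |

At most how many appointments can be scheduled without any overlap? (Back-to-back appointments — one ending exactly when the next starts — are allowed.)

Sorted by end: (0,3)  (9,11)  (7,12)  (11,13)  (7,14)  (12,15)  (14,16)
take (0,3); take (9,11); skip (7,12); take (11,13); skip (7,14); take (14,16).
Selected 4 appointments.

4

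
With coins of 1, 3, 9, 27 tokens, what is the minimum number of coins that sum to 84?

Greedy: take as many of the largest coin as possible, then repeat with the remainder.
84 = 3×27 + 1×3
Total coins = 3 + 1 = 4

4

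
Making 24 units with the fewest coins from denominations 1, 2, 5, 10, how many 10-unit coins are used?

2

Use the largest denomination that fits, subtract, and repeat.
24 − 2×10→4 − 2×2→0
Count of 10: 2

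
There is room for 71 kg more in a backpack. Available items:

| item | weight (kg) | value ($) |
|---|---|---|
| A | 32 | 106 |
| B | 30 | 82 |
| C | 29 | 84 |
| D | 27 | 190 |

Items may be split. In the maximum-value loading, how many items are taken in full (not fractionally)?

2

Ratios (sorted): D 7.04, A 3.31, C 2.90, B 2.73
take D (27 @ 190); take A (32 @ 106); take 12/29 of C → 34.76. Capacity used 71/71.
2 item(s) taken whole; one partial (take 12/29 of C).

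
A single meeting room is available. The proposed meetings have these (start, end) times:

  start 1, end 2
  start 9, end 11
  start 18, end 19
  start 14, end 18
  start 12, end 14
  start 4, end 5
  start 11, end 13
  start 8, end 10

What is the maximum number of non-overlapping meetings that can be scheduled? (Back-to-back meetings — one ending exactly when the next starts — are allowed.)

6

Greedy by earliest finish: after sorting by end time, pick each interval compatible with the last pick.
By end time: (1,2), (4,5), (8,10), (9,11), (11,13), (12,14), (14,18), (18,19).
Pick (1,2); next start ≥ 2 → (4,5); next start ≥ 5 → (8,10); next start ≥ 10 → (11,13); next start ≥ 13 → (14,18); next start ≥ 18 → (18,19).
Selected 6 meetings.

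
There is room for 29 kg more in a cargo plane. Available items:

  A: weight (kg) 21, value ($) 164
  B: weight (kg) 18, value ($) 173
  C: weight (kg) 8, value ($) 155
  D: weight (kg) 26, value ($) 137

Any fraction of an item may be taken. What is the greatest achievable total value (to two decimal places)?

351.43

Ratios (sorted): C 19.38, B 9.61, A 7.81, D 5.27
take C (8 @ 155); take B (18 @ 173); take 3/21 of A → 23.43. Capacity used 29/29.
Total value = 351.43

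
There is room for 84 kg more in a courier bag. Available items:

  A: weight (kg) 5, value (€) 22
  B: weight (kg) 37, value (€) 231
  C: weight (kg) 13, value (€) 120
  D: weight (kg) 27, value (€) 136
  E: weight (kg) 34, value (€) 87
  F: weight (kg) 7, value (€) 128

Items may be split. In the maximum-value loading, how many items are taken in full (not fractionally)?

4

Greedy by value/weight ratio, highest first.
Order: F (128/7=18.29) > C (120/13=9.23) > B (231/37=6.24) > D (136/27=5.04) > A (22/5=4.40) > E (87/34=2.56)
Fill: take F (7 @ 128) → take C (13 @ 120) → take B (37 @ 231) → take D (27 @ 136); 84/84 used.
4 item(s) taken whole.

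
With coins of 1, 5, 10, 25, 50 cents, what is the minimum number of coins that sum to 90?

4

90 − 1×50→40 − 1×25→15 − 1×10→5 − 1×5→0
Total coins = 1 + 1 + 1 + 1 = 4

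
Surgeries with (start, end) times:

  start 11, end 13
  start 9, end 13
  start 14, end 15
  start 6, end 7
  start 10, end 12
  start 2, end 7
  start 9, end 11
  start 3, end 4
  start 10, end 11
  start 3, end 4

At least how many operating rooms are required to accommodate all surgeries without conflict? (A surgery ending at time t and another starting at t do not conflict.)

4

Events (time:±→running): 2:+→1 3:+→2 3:+→3 4:-→2 4:-→1 6:+→2 7:-→1 7:-→0 9:+→1 9:+→2 10:+→3 10:+→4 … peak 4.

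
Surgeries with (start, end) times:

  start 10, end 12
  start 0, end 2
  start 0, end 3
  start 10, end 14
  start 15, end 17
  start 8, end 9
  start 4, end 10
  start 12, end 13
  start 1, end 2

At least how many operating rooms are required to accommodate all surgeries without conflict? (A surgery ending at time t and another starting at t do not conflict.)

3

Events (time:±→running): 0:+→1 0:+→2 1:+→3 … peak 3.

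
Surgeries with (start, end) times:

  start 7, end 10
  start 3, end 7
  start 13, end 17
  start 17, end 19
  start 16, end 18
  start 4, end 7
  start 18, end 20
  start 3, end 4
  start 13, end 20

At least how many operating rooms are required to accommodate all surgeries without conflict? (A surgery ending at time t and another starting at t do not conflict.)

starts: [3, 3, 4, 7, 13, 13, 16, 17, 18]
ends:   [4, 7, 7, 10, 17, 18, 19, 20, 20]
s3→1 s3→2 e4→1 s4→2 e7→1 e7→0 s7→1 e10→0 s13→1 s13→2 s16→3  — peak 3.

3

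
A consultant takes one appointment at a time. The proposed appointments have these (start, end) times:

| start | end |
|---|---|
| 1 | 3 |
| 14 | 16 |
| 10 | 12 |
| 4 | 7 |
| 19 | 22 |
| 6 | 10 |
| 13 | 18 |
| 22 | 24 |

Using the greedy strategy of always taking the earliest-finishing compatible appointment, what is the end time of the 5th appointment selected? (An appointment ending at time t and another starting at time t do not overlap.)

22

Order by finish time; keep every interval that doesn't clash with the previous kept one.
By end time: (1,3), (4,7), (6,10), (10,12), (14,16), (13,18), (19,22), (22,24).
Pick (1,3); next start ≥ 3 → (4,7); next start ≥ 7 → (10,12); next start ≥ 12 → (14,16); next start ≥ 16 → (19,22); next start ≥ 22 → (22,24).
Selected: (1,3) (4,7) (10,12) (14,16) (19,22) (22,24)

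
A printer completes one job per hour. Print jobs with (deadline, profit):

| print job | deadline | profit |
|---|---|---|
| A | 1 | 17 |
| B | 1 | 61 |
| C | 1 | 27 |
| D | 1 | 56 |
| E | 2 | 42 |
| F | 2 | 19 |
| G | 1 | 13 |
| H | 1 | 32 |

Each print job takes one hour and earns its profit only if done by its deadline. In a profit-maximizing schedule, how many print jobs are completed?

Sort by profit descending; place each in the latest free slot ≤ its deadline.
By profit: B(d1,61), D(d1,56), E(d2,42), H(d1,32), C(d1,27), F(d2,19), A(d1,17), G(d1,13)
B→slot 1; D skipped; E→slot 2; H skipped; C skipped; F skipped; A skipped; G skipped.
2 of 8 scheduled.

2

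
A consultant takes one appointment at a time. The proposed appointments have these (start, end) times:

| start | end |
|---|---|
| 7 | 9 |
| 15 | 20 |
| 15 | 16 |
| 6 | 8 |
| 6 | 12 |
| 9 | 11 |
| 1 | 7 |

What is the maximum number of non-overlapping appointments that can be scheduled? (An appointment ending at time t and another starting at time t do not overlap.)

By end time: (1,7), (6,8), (7,9), (9,11), (6,12), (15,16), (15,20).
Pick (1,7); next start ≥ 7 → (7,9); next start ≥ 9 → (9,11); next start ≥ 11 → (15,16).
Selected 4 appointments.

4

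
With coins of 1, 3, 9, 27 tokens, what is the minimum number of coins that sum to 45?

Use the largest denomination that fits, subtract, and repeat.
45 − 1×27→18 − 2×9→0
Total coins = 1 + 2 = 3

3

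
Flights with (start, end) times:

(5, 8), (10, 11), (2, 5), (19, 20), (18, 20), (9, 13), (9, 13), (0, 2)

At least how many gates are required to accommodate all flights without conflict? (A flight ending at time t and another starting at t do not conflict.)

Events (time:±→running): 0:+→1 2:-→0 2:+→1 5:-→0 5:+→1 8:-→0 9:+→1 9:+→2 10:+→3 … peak 3.

3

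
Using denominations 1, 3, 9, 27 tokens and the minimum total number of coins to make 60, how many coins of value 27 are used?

2

60 = 2×27 + 2×3
Count of 27: 2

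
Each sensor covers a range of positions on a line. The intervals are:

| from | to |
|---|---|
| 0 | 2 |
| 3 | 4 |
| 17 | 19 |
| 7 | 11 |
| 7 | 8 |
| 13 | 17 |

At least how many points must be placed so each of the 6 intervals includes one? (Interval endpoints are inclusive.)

Sort by right endpoint; whenever an interval is uncovered, place a point at its right end.
By right end: [0,2]  [3,4]  [7,8]  [7,11]  [13,17]  [17,19]
[0,2] uncovered → point at 2; [3,4] uncovered → point at 4; [7,8] uncovered → point at 8; [13,17] uncovered → point at 17.
Points: 2, 4, 8, 17 (4 total).

4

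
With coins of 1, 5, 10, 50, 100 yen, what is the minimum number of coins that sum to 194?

10

194 = 1×100 + 1×50 + 4×10 + 4×1
Total coins = 1 + 1 + 4 + 4 = 10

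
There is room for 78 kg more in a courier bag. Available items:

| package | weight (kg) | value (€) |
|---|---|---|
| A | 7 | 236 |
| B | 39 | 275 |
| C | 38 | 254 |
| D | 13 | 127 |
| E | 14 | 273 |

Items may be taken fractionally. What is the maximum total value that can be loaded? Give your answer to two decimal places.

944.42

Greedy by value/weight ratio, highest first.
Order: A (236/7=33.71) > E (273/14=19.50) > D (127/13=9.77) > B (275/39=7.05) > C (254/38=6.68)
Fill: take A (7 @ 236) → take E (14 @ 273) → take D (13 @ 127) → take B (39 @ 275) → take 5/38 of C → 33.42; 78/78 used.
Total value = 944.42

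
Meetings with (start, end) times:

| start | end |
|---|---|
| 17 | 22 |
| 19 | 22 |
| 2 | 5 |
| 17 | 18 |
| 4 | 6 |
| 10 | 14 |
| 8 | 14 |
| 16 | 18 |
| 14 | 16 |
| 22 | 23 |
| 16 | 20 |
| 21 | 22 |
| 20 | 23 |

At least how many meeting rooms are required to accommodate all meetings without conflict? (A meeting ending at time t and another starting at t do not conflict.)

4

The answer is the maximum number of intervals overlapping at any instant.
Events (time:±→running): 2:+→1 4:+→2 5:-→1 6:-→0 8:+→1 10:+→2 14:-→1 14:-→0 14:+→1 16:-→0 16:+→1 16:+→2 17:+→3 17:+→4 … peak 4.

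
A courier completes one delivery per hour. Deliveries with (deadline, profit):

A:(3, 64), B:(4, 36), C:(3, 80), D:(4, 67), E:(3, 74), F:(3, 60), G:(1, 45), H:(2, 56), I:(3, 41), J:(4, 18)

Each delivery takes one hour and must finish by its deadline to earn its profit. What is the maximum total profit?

Sort by profit descending; place each in the latest free slot ≤ its deadline.
By profit: C(d3,80), E(d3,74), D(d4,67), A(d3,64), F(d3,60), H(d2,56), G(d1,45), I(d3,41), B(d4,36), J(d4,18)
C→slot 3; E→slot 2; D→slot 4; A→slot 1; F skipped; H skipped; G skipped; I skipped; B skipped; J skipped.
Profit = 64 + 74 + 80 + 67 = 285

285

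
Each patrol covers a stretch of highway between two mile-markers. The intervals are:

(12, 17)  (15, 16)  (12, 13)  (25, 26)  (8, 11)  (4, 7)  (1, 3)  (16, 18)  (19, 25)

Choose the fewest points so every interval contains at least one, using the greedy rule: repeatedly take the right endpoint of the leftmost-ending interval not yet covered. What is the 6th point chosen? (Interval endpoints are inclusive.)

25

By right end: [1,3]  [4,7]  [8,11]  [12,13]  [15,16]  [12,17]  [16,18]  [19,25]  [25,26]
[1,3] uncovered → point at 3; [4,7] uncovered → point at 7; [8,11] uncovered → point at 11; [12,13] uncovered → point at 13; [15,16] uncovered → point at 16; [19,25] uncovered → point at 25.
Points: 3, 7, 11, 13, 16, 25 (6 total).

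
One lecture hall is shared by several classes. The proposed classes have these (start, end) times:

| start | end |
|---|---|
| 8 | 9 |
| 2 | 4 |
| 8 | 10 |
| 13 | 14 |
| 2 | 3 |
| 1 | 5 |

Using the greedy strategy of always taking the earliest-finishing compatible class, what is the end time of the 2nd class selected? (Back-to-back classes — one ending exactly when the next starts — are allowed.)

9

Sort by end time and greedily take each interval whose start is ≥ the last chosen end.
Sorted by end: (2,3)  (2,4)  (1,5)  (8,9)  (8,10)  (13,14)
take (2,3); skip (2,4); take (8,9); skip (8,10); take (13,14).
Selected: (2,3) (8,9) (13,14)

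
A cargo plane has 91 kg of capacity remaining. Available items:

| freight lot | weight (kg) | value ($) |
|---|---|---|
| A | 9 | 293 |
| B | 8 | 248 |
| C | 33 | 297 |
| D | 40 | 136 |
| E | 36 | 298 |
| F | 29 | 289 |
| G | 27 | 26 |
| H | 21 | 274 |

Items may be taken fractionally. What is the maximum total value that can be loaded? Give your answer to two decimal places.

1320.00

Greedy by value/weight ratio, highest first.
Ratios (sorted): A 32.56, B 31.00, H 13.05, F 9.97, C 9.00, E 8.28, D 3.40, G 0.96
take A (9 @ 293); take B (8 @ 248); take H (21 @ 274); take F (29 @ 289); take 24/33 of C → 216.00. Capacity used 91/91.
Total value = 1320.00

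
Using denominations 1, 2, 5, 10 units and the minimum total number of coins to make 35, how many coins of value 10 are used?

3

35 = 3×10 + 1×5
Count of 10: 3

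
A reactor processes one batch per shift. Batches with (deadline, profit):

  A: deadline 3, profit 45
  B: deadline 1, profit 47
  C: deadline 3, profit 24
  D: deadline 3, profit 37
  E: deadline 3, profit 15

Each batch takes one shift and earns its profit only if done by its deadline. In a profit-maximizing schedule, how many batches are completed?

3

Sort by profit descending; place each in the latest free slot ≤ its deadline.
By profit: B(d1,47), A(d3,45), D(d3,37), C(d3,24), E(d3,15)
B→slot 1; A→slot 3; D→slot 2; C skipped; E skipped.
3 of 5 scheduled.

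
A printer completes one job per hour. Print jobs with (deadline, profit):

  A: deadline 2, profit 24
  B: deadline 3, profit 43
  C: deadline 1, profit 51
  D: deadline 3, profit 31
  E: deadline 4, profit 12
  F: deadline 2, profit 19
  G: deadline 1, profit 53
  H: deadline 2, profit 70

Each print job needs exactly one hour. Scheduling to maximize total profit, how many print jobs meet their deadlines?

4

Profit order: H=70 G=53 C=51 B=43 D=31 A=24 F=19 E=12
Assign: H→slot 2, G→slot 1, C skipped, B→slot 3, D skipped, A skipped, F skipped, E→slot 4.
Slots: [1:G] [2:H] [3:B] [4:E]
4 of 8 scheduled.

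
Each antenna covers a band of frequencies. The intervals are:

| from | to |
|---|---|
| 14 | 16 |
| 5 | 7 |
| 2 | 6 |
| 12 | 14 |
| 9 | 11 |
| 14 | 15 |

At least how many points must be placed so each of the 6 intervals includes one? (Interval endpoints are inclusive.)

Process intervals by earliest right end; each time one isn't hit yet, stab at its right endpoint.
Sorted: [2,6] [5,7] [9,11] [12,14] [14,15] [14,16]
{[2,6],[5,7]} hit by 6; {[9,11]} hit by 11; {[12,14],[14,15],[14,16]} hit by 14.
Points: 6, 11, 14 (3 total).

3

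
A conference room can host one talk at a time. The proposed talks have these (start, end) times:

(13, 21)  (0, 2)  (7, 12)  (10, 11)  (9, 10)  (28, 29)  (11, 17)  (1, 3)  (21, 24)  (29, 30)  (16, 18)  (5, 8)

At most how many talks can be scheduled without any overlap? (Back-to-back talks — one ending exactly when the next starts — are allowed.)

Sort by end time and greedily take each interval whose start is ≥ the last chosen end.
By end time: (0,2), (1,3), (5,8), (9,10), (10,11), (7,12), (11,17), (16,18), (13,21), (21,24), (28,29), (29,30).
Pick (0,2); next start ≥ 2 → (5,8); next start ≥ 8 → (9,10); next start ≥ 10 → (10,11); next start ≥ 11 → (11,17); next start ≥ 17 → (21,24); next start ≥ 24 → (28,29); next start ≥ 29 → (29,30).
Selected 8 talks.

8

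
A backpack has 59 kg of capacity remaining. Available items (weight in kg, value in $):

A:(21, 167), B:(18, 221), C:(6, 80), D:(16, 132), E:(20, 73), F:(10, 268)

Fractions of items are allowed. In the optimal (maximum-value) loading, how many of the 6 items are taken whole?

4

Sort by value per unit weight and fill in that order.
Ratios (sorted): F 26.80, C 13.33, B 12.28, D 8.25, A 7.95, E 3.65
take F (10 @ 268); take C (6 @ 80); take B (18 @ 221); take D (16 @ 132); take 9/21 of A → 71.57. Capacity used 59/59.
4 item(s) taken whole; one partial (take 9/21 of A).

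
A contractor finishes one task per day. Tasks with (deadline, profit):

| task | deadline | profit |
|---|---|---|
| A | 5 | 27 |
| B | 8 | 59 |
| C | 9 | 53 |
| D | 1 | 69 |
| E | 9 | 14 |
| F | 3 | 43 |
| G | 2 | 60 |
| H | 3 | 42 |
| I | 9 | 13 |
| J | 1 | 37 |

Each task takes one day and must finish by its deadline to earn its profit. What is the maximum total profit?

338

Take jobs in profit order; each goes to the latest open slot no later than its deadline.
By profit: D(d1,69), G(d2,60), B(d8,59), C(d9,53), F(d3,43), H(d3,42), J(d1,37), A(d5,27), E(d9,14), I(d9,13)
D→slot 1; G→slot 2; B→slot 8; C→slot 9; F→slot 3; H skipped; J skipped; A→slot 5; E→slot 7; I→slot 6.
Profit = 69 + 60 + 43 + 27 + 13 + 14 + 59 + 53 = 338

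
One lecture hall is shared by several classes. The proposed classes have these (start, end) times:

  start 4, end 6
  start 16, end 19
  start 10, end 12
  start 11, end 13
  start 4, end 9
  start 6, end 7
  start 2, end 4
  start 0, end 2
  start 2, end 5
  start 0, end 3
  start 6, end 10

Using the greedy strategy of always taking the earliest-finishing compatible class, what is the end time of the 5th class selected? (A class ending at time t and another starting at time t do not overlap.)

12

Order by finish time; keep every interval that doesn't clash with the previous kept one.
By end time: (0,2), (0,3), (2,4), (2,5), (4,6), (6,7), (4,9), (6,10), (10,12), (11,13), (16,19).
Pick (0,2); next start ≥ 2 → (2,4); next start ≥ 4 → (4,6); next start ≥ 6 → (6,7); next start ≥ 7 → (10,12); next start ≥ 12 → (16,19).
Selected: (0,2) (2,4) (4,6) (6,7) (10,12) (16,19)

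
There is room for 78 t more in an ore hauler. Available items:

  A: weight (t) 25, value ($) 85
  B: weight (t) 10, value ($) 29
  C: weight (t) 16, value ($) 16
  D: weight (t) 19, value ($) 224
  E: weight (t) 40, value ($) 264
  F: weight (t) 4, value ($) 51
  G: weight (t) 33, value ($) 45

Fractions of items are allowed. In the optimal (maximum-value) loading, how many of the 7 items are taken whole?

Order: F (51/4=12.75) > D (224/19=11.79) > E (264/40=6.60) > A (85/25=3.40) > B (29/10=2.90) > G (45/33=1.36) > C (16/16=1.00)
Fill: take F (4 @ 51) → take D (19 @ 224) → take E (40 @ 264) → take 15/25 of A → 51.00; 78/78 used.
3 item(s) taken whole; one partial (take 15/25 of A).

3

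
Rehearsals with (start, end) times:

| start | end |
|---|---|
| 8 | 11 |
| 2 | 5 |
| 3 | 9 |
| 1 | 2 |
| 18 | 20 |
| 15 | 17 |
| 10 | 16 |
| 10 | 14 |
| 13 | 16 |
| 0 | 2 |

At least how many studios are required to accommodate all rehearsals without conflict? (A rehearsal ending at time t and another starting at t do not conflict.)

3

Count concurrent intervals with a sweep; the peak is the room count.
starts: [0, 1, 2, 3, 8, 10, 10, 13, 15, 18]
ends:   [2, 2, 5, 9, 11, 14, 16, 16, 17, 20]
s0→1 s1→2 e2→1 e2→0 s2→1 s3→2 e5→1 s8→2 e9→1 s10→2 s10→3  — peak 3.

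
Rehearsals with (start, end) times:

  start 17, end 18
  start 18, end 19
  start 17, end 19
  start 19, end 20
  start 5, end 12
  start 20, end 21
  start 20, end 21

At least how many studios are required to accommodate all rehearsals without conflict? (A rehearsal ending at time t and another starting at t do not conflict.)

2

Count concurrent intervals with a sweep; the peak is the room count.
starts: [5, 17, 17, 18, 19, 20, 20]
ends:   [12, 18, 19, 19, 20, 21, 21]
s5→1 e12→0 s17→1 s17→2  — peak 2.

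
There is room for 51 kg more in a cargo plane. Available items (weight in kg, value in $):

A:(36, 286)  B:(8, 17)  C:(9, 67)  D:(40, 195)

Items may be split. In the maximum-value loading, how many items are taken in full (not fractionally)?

2

Ratios (sorted): A 7.94, C 7.44, D 4.88, B 2.12
take A (36 @ 286); take C (9 @ 67); take 6/40 of D → 29.25. Capacity used 51/51.
2 item(s) taken whole; one partial (take 6/40 of D).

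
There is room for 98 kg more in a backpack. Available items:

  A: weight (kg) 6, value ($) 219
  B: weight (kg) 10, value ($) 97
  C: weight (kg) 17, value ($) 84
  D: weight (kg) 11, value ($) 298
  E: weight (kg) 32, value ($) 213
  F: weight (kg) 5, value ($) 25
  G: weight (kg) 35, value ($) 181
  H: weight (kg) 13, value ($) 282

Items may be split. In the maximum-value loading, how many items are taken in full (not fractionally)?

5

Greedy by value/weight ratio, highest first.
Ratios (sorted): A 36.50, D 27.09, H 21.69, B 9.70, E 6.66, G 5.17, F 5.00, C 4.94
take A (6 @ 219); take D (11 @ 298); take H (13 @ 282); take B (10 @ 97); take E (32 @ 213); take 26/35 of G → 134.46. Capacity used 98/98.
5 item(s) taken whole; one partial (take 26/35 of G).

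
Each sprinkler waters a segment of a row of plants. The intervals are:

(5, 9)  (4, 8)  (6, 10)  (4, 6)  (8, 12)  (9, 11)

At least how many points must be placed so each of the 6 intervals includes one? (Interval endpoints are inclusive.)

2

Process intervals by earliest right end; each time one isn't hit yet, stab at its right endpoint.
By right end: [4,6]  [4,8]  [5,9]  [6,10]  [9,11]  [8,12]
[4,6] uncovered → point at 6; [9,11] uncovered → point at 11.
Points: 6, 11 (2 total).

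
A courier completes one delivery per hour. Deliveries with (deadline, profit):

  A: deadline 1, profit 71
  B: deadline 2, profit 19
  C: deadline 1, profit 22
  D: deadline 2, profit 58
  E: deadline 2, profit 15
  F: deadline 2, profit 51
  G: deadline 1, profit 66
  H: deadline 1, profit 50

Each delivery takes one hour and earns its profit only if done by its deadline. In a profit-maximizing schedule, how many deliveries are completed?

Take jobs in profit order; each goes to the latest open slot no later than its deadline.
Profit order: A=71 G=66 D=58 F=51 H=50 C=22 B=19 E=15
Assign: A→slot 1, G skipped, D→slot 2, F skipped, H skipped, C skipped, B skipped, E skipped.
Slots: [1:A] [2:D]
2 of 8 scheduled.

2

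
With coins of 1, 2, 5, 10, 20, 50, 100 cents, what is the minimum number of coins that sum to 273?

6

273 = 2×100 + 1×50 + 1×20 + 1×2 + 1×1
Total coins = 2 + 1 + 1 + 1 + 1 = 6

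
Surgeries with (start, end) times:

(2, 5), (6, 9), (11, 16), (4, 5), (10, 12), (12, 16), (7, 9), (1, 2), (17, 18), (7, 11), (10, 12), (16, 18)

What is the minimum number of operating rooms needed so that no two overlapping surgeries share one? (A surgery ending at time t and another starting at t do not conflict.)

3

Count concurrent intervals with a sweep; the peak is the room count.
Events (time:±→running): 1:+→1 2:-→0 2:+→1 4:+→2 5:-→1 5:-→0 6:+→1 7:+→2 7:+→3 … peak 3.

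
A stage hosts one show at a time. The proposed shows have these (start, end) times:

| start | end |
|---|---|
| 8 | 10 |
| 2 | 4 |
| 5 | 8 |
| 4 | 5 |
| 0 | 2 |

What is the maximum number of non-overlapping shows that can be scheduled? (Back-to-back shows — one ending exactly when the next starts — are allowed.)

Greedy by earliest finish: after sorting by end time, pick each interval compatible with the last pick.
By end time: (0,2), (2,4), (4,5), (5,8), (8,10).
Pick (0,2); next start ≥ 2 → (2,4); next start ≥ 4 → (4,5); next start ≥ 5 → (5,8); next start ≥ 8 → (8,10).
Selected 5 shows.

5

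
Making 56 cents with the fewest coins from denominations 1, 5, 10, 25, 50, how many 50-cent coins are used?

1

56 − 1×50→6 − 1×5→1 − 1×1→0
Count of 50: 1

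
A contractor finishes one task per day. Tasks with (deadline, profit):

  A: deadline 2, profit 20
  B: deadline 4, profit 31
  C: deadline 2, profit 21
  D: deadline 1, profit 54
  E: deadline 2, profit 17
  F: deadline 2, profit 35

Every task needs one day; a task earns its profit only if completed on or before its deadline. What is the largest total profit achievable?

120

Sort by profit descending; place each in the latest free slot ≤ its deadline.
By profit: D(d1,54), F(d2,35), B(d4,31), C(d2,21), A(d2,20), E(d2,17)
D→slot 1; F→slot 2; B→slot 4; C skipped; A skipped; E skipped.
Profit = 54 + 35 + 31 = 120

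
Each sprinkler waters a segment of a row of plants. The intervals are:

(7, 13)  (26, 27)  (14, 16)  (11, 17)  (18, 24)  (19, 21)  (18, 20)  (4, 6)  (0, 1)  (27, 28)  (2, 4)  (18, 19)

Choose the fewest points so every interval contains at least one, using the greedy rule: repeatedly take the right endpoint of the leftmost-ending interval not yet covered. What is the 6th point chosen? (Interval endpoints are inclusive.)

27

Sort by right endpoint; whenever an interval is uncovered, place a point at its right end.
Sorted: [0,1] [2,4] [4,6] [7,13] [14,16] [11,17] [18,19] [18,20] [19,21] [18,24] [26,27] [27,28]
{[0,1]} hit by 1; {[2,4],[4,6]} hit by 4; {[7,13]} hit by 13; {[14,16],[11,17]} hit by 16; {[18,19],[18,20],[19,21],[18,24]} hit by 19; {[26,27],[27,28]} hit by 27.
Points: 1, 4, 13, 16, 19, 27 (6 total).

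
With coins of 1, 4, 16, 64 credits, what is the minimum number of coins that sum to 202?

202 − 3×64→10 − 2×4→2 − 2×1→0
Total coins = 3 + 2 + 2 = 7

7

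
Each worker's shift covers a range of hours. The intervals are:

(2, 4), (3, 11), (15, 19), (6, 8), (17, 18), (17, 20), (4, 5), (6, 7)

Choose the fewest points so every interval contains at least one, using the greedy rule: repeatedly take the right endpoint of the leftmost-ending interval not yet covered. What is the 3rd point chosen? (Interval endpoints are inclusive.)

18

Process intervals by earliest right end; each time one isn't hit yet, stab at its right endpoint.
Sorted: [2,4] [4,5] [6,7] [6,8] [3,11] [17,18] [15,19] [17,20]
{[2,4],[4,5]} hit by 4; {[6,7],[6,8],[3,11]} hit by 7; {[17,18],[15,19],[17,20]} hit by 18.
Points: 4, 7, 18 (3 total).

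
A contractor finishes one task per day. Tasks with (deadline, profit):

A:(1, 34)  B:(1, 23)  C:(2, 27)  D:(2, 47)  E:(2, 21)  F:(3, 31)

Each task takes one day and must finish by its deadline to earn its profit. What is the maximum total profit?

Take jobs in profit order; each goes to the latest open slot no later than its deadline.
Profit order: D=47 A=34 F=31 C=27 B=23 E=21
Assign: D→slot 2, A→slot 1, F→slot 3, C skipped, B skipped, E skipped.
Slots: [1:A] [2:D] [3:F]
Profit = 34 + 47 + 31 = 112

112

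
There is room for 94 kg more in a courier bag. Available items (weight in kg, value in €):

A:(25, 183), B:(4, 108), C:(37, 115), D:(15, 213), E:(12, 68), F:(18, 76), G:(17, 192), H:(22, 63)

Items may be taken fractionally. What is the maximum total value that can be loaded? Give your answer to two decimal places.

Greedy by value/weight ratio, highest first.
Order: B (108/4=27.00) > D (213/15=14.20) > G (192/17=11.29) > A (183/25=7.32) > E (68/12=5.67) > F (76/18=4.22) > C (115/37=3.11) > H (63/22=2.86)
Fill: take B (4 @ 108) → take D (15 @ 213) → take G (17 @ 192) → take A (25 @ 183) → take E (12 @ 68) → take F (18 @ 76) → take 3/37 of C → 9.32; 94/94 used.
Total value = 849.32

849.32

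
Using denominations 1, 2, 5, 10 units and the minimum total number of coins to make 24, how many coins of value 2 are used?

24 − 2×10→4 − 2×2→0
Count of 2: 2

2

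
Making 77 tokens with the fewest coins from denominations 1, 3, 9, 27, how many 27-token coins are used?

2

77 = 2×27 + 2×9 + 1×3 + 2×1
Count of 27: 2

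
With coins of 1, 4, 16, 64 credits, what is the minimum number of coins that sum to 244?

7

244 = 3×64 + 3×16 + 1×4
Total coins = 3 + 3 + 1 = 7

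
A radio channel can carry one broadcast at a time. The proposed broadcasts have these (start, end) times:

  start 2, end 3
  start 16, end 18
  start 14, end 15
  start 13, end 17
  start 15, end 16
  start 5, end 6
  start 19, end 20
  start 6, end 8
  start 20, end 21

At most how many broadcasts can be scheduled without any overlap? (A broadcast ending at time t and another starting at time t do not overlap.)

Order by finish time; keep every interval that doesn't clash with the previous kept one.
Sorted by end: (2,3)  (5,6)  (6,8)  (14,15)  (15,16)  (13,17)  (16,18)  (19,20)  (20,21)
take (2,3); take (5,6); take (6,8); take (14,15); take (15,16); take (16,18); take (19,20); take (20,21).
Selected 8 broadcasts.

8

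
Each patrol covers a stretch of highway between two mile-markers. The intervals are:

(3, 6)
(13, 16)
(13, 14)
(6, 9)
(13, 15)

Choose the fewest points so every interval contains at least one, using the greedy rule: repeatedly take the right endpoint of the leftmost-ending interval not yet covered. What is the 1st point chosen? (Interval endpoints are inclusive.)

Sorted: [3,6] [6,9] [13,14] [13,15] [13,16]
{[3,6],[6,9]} hit by 6; {[13,14],[13,15],[13,16]} hit by 14.
Points: 6, 14 (2 total).

6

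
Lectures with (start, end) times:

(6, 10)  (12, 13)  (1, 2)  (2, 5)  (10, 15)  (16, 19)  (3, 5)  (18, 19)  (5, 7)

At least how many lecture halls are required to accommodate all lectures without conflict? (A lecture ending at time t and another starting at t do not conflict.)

The answer is the maximum number of intervals overlapping at any instant.
Events (time:±→running): 1:+→1 2:-→0 2:+→1 3:+→2 … peak 2.

2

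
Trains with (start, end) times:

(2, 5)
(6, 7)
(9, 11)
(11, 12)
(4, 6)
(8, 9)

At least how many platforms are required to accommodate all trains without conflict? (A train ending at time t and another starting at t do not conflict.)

2

Count concurrent intervals with a sweep; the peak is the room count.
Events (time:±→running): 2:+→1 4:+→2 … peak 2.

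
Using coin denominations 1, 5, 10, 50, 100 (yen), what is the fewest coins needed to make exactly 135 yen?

5

135 = 1×100 + 3×10 + 1×5
Total coins = 1 + 3 + 1 = 5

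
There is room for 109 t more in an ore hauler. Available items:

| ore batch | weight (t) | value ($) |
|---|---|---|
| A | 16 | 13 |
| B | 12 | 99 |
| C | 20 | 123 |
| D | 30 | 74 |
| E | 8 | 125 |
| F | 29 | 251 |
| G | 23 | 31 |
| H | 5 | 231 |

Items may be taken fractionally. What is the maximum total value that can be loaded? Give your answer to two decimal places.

909.74

Order: H (231/5=46.20) > E (125/8=15.62) > F (251/29=8.66) > B (99/12=8.25) > C (123/20=6.15) > D (74/30=2.47) > G (31/23=1.35) > A (13/16=0.81)
Fill: take H (5 @ 231) → take E (8 @ 125) → take F (29 @ 251) → take B (12 @ 99) → take C (20 @ 123) → take D (30 @ 74) → take 5/23 of G → 6.74; 109/109 used.
Total value = 909.74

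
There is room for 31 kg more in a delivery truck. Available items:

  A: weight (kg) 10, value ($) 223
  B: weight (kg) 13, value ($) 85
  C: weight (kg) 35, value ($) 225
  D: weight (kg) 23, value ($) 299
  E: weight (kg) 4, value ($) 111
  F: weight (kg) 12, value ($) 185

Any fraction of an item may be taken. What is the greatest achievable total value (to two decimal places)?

584.00

Sort by value per unit weight and fill in that order.
Order: E (111/4=27.75) > A (223/10=22.30) > F (185/12=15.42) > D (299/23=13.00) > B (85/13=6.54) > C (225/35=6.43)
Fill: take E (4 @ 111) → take A (10 @ 223) → take F (12 @ 185) → take 5/23 of D → 65.00; 31/31 used.
Total value = 584.00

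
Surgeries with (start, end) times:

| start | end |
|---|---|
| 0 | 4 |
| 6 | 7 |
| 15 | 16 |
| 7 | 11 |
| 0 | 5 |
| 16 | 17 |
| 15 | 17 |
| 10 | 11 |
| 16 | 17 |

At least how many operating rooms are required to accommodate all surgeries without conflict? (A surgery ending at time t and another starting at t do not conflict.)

The answer is the maximum number of intervals overlapping at any instant.
starts: [0, 0, 6, 7, 10, 15, 15, 16, 16]
ends:   [4, 5, 7, 11, 11, 16, 17, 17, 17]
s0→1 s0→2 e4→1 e5→0 s6→1 e7→0 s7→1 s10→2 e11→1 e11→0 s15→1 s15→2 e16→1 s16→2 s16→3  — peak 3.

3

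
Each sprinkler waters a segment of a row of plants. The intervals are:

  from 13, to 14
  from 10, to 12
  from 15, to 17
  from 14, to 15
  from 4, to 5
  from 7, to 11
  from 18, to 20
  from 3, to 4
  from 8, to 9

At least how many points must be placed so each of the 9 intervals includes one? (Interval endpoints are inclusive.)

6

Process intervals by earliest right end; each time one isn't hit yet, stab at its right endpoint.
By right end: [3,4]  [4,5]  [8,9]  [7,11]  [10,12]  [13,14]  [14,15]  [15,17]  [18,20]
[3,4] uncovered → point at 4; [8,9] uncovered → point at 9; [10,12] uncovered → point at 12; [13,14] uncovered → point at 14; [15,17] uncovered → point at 17; [18,20] uncovered → point at 20.
Points: 4, 9, 12, 14, 17, 20 (6 total).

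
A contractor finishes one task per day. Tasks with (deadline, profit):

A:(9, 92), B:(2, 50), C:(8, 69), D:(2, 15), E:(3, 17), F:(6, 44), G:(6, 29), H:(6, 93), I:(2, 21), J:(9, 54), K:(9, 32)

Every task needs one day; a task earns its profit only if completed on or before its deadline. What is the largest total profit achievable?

484

Sort by profit descending; place each in the latest free slot ≤ its deadline.
By profit: H(d6,93), A(d9,92), C(d8,69), J(d9,54), B(d2,50), F(d6,44), K(d9,32), G(d6,29), I(d2,21), E(d3,17), D(d2,15)
H→slot 6; A→slot 9; C→slot 8; J→slot 7; B→slot 2; F→slot 5; K→slot 4; G→slot 3; I→slot 1; E skipped; D skipped.
Profit = 21 + 50 + 29 + 32 + 44 + 93 + 54 + 69 + 92 = 484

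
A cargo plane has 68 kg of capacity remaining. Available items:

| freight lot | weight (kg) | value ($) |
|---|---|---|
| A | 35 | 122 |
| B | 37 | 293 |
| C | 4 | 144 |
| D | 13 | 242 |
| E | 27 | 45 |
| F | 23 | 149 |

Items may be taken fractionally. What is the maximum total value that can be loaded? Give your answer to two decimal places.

Sort by value per unit weight and fill in that order.
Order: C (144/4=36.00) > D (242/13=18.62) > B (293/37=7.92) > F (149/23=6.48) > A (122/35=3.49) > E (45/27=1.67)
Fill: take C (4 @ 144) → take D (13 @ 242) → take B (37 @ 293) → take 14/23 of F → 90.70; 68/68 used.
Total value = 769.70

769.70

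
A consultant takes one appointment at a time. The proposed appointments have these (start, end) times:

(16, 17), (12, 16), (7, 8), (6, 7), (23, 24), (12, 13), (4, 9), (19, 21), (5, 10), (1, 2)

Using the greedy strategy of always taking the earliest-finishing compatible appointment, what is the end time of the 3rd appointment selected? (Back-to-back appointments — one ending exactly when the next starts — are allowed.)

By end time: (1,2), (6,7), (7,8), (4,9), (5,10), (12,13), (12,16), (16,17), (19,21), (23,24).
Pick (1,2); next start ≥ 2 → (6,7); next start ≥ 7 → (7,8); next start ≥ 8 → (12,13); next start ≥ 13 → (16,17); next start ≥ 17 → (19,21); next start ≥ 21 → (23,24).
Selected: (1,2) (6,7) (7,8) (12,13) (16,17) (19,21) (23,24)

8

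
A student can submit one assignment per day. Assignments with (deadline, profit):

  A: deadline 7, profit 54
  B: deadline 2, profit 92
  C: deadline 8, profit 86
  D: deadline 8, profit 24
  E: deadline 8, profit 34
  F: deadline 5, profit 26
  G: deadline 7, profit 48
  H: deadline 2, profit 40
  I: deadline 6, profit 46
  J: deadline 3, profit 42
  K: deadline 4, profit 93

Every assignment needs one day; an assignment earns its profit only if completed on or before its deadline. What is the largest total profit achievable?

501

Take jobs in profit order; each goes to the latest open slot no later than its deadline.
Profit order: K=93 B=92 C=86 A=54 G=48 I=46 J=42 H=40 E=34 F=26 D=24
Assign: K→slot 4, B→slot 2, C→slot 8, A→slot 7, G→slot 6, I→slot 5, J→slot 3, H→slot 1, E skipped, F skipped, D skipped.
Slots: [1:H] [2:B] [3:J] [4:K] [5:I] [6:G] [7:A] [8:C]
Profit = 40 + 92 + 42 + 93 + 46 + 48 + 54 + 86 = 501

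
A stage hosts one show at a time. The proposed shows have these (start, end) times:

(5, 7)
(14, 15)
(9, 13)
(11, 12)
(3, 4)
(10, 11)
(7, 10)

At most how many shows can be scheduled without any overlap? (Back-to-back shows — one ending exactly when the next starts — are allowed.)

6

Order by finish time; keep every interval that doesn't clash with the previous kept one.
By end time: (3,4), (5,7), (7,10), (10,11), (11,12), (9,13), (14,15).
Pick (3,4); next start ≥ 4 → (5,7); next start ≥ 7 → (7,10); next start ≥ 10 → (10,11); next start ≥ 11 → (11,12); next start ≥ 12 → (14,15).
Selected 6 shows.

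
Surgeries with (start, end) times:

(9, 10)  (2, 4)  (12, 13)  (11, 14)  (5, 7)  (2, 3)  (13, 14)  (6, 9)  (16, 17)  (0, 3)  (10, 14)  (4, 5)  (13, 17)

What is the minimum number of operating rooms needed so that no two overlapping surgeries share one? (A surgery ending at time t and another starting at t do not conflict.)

4

Count concurrent intervals with a sweep; the peak is the room count.
Events (time:±→running): 0:+→1 2:+→2 2:+→3 3:-→2 3:-→1 4:-→0 4:+→1 5:-→0 5:+→1 6:+→2 7:-→1 9:-→0 9:+→1 10:-→0 10:+→1 11:+→2 12:+→3 13:-→2 13:+→3 13:+→4 … peak 4.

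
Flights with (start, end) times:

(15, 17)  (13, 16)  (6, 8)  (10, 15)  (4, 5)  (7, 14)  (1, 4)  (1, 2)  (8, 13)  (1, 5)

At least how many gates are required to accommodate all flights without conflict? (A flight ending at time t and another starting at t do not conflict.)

The answer is the maximum number of intervals overlapping at any instant.
Events (time:±→running): 1:+→1 1:+→2 1:+→3 … peak 3.

3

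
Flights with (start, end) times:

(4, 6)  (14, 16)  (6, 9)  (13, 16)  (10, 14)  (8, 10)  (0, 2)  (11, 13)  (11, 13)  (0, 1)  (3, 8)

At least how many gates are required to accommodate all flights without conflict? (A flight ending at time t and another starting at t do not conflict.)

The answer is the maximum number of intervals overlapping at any instant.
starts: [0, 0, 3, 4, 6, 8, 10, 11, 11, 13, 14]
ends:   [1, 2, 6, 8, 9, 10, 13, 13, 14, 16, 16]
s0→1 s0→2 e1→1 e2→0 s3→1 s4→2 e6→1 s6→2 e8→1 s8→2 e9→1 e10→0 s10→1 s11→2 s11→3  — peak 3.

3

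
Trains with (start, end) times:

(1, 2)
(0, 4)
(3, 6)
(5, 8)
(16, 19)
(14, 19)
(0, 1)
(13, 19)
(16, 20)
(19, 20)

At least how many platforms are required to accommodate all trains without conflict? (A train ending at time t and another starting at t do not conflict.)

starts: [0, 0, 1, 3, 5, 13, 14, 16, 16, 19]
ends:   [1, 2, 4, 6, 8, 19, 19, 19, 20, 20]
s0→1 s0→2 e1→1 s1→2 e2→1 s3→2 e4→1 s5→2 e6→1 e8→0 s13→1 s14→2 s16→3 s16→4  — peak 4.

4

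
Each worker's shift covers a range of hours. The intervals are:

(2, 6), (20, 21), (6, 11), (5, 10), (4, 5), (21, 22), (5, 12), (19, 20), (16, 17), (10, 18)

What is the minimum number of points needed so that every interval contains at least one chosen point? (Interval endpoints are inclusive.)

Sort by right endpoint; whenever an interval is uncovered, place a point at its right end.
Sorted: [4,5] [2,6] [5,10] [6,11] [5,12] [16,17] [10,18] [19,20] [20,21] [21,22]
{[4,5],[2,6],[5,10]} hit by 5; {[6,11],[5,12]} hit by 11; {[16,17],[10,18]} hit by 17; {[19,20],[20,21]} hit by 20; {[21,22]} hit by 22.
Points: 5, 11, 17, 20, 22 (5 total).

5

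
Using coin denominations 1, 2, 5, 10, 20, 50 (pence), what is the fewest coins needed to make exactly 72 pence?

3

Use the largest denomination that fits, subtract, and repeat.
72 = 1×50 + 1×20 + 1×2
Total coins = 1 + 1 + 1 = 3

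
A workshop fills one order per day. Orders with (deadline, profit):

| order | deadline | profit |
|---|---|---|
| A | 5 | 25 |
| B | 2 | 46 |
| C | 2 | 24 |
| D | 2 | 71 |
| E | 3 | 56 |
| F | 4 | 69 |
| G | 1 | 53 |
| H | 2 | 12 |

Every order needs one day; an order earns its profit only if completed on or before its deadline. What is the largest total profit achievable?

By profit: D(d2,71), F(d4,69), E(d3,56), G(d1,53), B(d2,46), A(d5,25), C(d2,24), H(d2,12)
D→slot 2; F→slot 4; E→slot 3; G→slot 1; B skipped; A→slot 5; C skipped; H skipped.
Profit = 53 + 71 + 56 + 69 + 25 = 274

274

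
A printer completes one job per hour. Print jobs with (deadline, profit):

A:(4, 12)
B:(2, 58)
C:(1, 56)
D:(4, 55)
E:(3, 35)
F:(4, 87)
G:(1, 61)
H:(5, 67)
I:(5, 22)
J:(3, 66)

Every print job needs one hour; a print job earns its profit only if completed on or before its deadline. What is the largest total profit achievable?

339

By profit: F(d4,87), H(d5,67), J(d3,66), G(d1,61), B(d2,58), C(d1,56), D(d4,55), E(d3,35), I(d5,22), A(d4,12)
F→slot 4; H→slot 5; J→slot 3; G→slot 1; B→slot 2; C skipped; D skipped; E skipped; I skipped; A skipped.
Profit = 61 + 58 + 66 + 87 + 67 = 339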